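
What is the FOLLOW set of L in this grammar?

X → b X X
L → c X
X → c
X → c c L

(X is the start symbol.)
{ $, 'b', 'c' }

In X → c c L: L is at the end, add FOLLOW(X)

The FOLLOW sets referred to above (computed the same way, to a fixed point):
  FOLLOW(X) = { $, 'b', 'c' }

Taking the union: FOLLOW(L) = { $, 'b', 'c' }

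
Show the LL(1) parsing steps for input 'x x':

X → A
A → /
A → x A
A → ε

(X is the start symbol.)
LL(1) parsing maintains a stack (initially the start symbol over $) and the input. At each step: if the stack top is a terminal, match it against the current input token; if it is a non-terminal N, replace it with the RHS of M[N, lookahead] (the unique production whose predict set contains the lookahead).

Stack is shown with the top on the left.

Stack  Input  Action
--------------------
X $    x x $  output X → A
A $    x x $  output A → x A
x A $  x x $  match 'x'
A $    x $    output A → x A
x A $  x $    match 'x'
A $    $      output A → ε
$      $      accept

The string is accepted.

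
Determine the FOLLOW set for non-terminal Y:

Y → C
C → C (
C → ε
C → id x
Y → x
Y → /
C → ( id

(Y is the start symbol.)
{ $ }

Y is the start symbol, so $ ∈ FOLLOW(Y).
Y does not occur on any right-hand side.

Taking the union: FOLLOW(Y) = { $ }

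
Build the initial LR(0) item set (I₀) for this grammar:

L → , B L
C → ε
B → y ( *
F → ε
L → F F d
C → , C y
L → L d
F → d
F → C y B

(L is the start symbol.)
First, augment the grammar with L' → L
I₀ = CLOSURE({ [L' → . L] }):
  [L' → . L] has the dot before L: add [L → . , B L], [L → . F F d], [L → . L d]
  [L → . F F d] has the dot before F: add [F → .], [F → . d], [F → . C y B]
  [F → . C y B] has the dot before C: add [C → .], [C → . , C y]
No further items can be added.

I₀ = { [C → . , C y], [C → .], [F → . C y B], [F → . d], [F → .], [L → . , B L], [L → . F F d], [L → . L d], [L' → . L] }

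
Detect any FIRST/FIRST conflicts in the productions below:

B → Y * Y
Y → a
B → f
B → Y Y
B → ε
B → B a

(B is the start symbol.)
A FIRST/FIRST conflict occurs when two productions N → α and N → β for the same non-terminal have FIRST(α) ∩ FIRST(β) ≠ ∅ (with ε ∈ FIRST of a nullable right-hand side, so two nullable alternatives also conflict).

FIRST sets of the non-terminals at (or reachable through a nullable prefix from) the front of some alternative:
  FIRST(Y) = { 'a' }
  FIRST(B) = { 'a', 'f', ε }

Productions for B:
  B → Y * Y: FIRST = { 'a' }
  B → f: FIRST = { 'f' }
  B → Y Y: FIRST = { 'a' }
  B → ε: FIRST = { ε }
  B → B a: FIRST = { 'a', 'f' }
Y has only one production, so no FIRST/FIRST conflict is possible there.

Conflict for B: B → Y * Y and B → Y Y
  Overlap: { 'a' }
Conflict for B: B → Y * Y and B → B a
  Overlap: { 'a' }
Conflict for B: B → f and B → B a
  Overlap: { 'f' }
Conflict for B: B → Y Y and B → B a
  Overlap: { 'a' }

Answer: Yes. B → Y '*' Y / B → Y Y on { 'a' }; B → Y '*' Y / B → B a on { 'a' }; B → f / B → B a on { 'f' }; B → Y Y / B → B a on { 'a' }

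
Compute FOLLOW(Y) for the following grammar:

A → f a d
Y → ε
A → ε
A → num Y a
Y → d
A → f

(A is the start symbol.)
{ 'a' }

To compute FOLLOW(Y), find every occurrence of Y on a right-hand side N → α Y β: add FIRST(β) \ {ε}, and if β is empty or nullable also add FOLLOW(N). Iterate to a fixed point.

In A → num Y a: Y is followed by a, add FIRST(a) \ {ε} = { 'a' }

Taking the union: FOLLOW(Y) = { 'a' }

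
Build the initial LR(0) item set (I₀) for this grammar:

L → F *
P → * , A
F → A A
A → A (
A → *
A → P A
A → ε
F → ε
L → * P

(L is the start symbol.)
{ [A → . *], [A → . A (], [A → . P A], [A → .], [F → . A A], [F → .], [L → . * P], [L → . F *], [L' → . L], [P → . * , A] }

First, augment the grammar with L' → L
I₀ = CLOSURE({ [L' → . L] }):
  [L' → . L] has the dot before L: add [L → . F *], [L → . * P]
  [L → . F *] has the dot before F: add [F → . A A], [F → .]
  [F → . A A] has the dot before A: add [A → . A (], [A → . *], [A → . P A], [A → .]
  [A → . P A] has the dot before P: add [P → . * , A]
No further items can be added.

I₀ = { [A → . *], [A → . A (], [A → . P A], [A → .], [F → . A A], [F → .], [L → . * P], [L → . F *], [L' → . L], [P → . * , A] }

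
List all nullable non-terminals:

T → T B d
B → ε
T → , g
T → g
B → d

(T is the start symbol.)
A non-terminal is nullable if it can derive ε (the empty string): either it has an ε-production, or it has a production whose right-hand side consists entirely of nullable non-terminals.

ε-productions: B → ε
So B is immediately nullable.
No further non-terminal can be added: every production for the remaining non-terminals contains a terminal or a non-nullable non-terminal.
Nullable = { 'B' }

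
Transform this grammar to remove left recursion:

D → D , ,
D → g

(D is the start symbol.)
D → g D'
D' → , , D'
D' → ε

D is directly left-recursive. The standard transformation for
  A → A α₁ | ... | A α_m | β₁ | ... | β_n
is
  A  → β₁ A' | ... | β_n A'
  A' → α₁ A' | ... | α_m A' | ε

D → g becomes D → g D'
D → D , , becomes D' → , , D'
Add D' → ε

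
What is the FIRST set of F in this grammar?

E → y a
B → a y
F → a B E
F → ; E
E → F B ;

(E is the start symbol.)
{ ';', 'a' }

To compute FIRST(F), examine every production with F on the left-hand side, reading each right-hand side left to right until a non-nullable symbol is reached.

From F → a B E:
  - a is a terminal: add 'a' and stop
From F → ; E:
  - ';' is a terminal: add ';' and stop

Collecting: FIRST(F) = { ';', 'a' }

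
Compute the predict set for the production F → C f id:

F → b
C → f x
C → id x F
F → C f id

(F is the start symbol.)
{ 'f', 'id' }

PREDICT(F → C f id) = (FIRST(RHS) \ {ε}) ∪ (FOLLOW(F) if ε ∈ FIRST(RHS), i.e. RHS ⇒* ε)
FIRST(C) = { 'f', 'id' }
FIRST(C f id) = { 'f', 'id' }
ε ∉ FIRST(C f id), so FOLLOW(F) is not added.
PREDICT(F → C f id) = { 'f', 'id' }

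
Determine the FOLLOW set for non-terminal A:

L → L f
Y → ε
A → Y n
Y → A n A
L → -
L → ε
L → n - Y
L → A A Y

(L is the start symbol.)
{ $, 'f', 'n' }

To compute FOLLOW(A), find every occurrence of A on a right-hand side N → α A β: add FIRST(β) \ {ε}, and if β is empty or nullable also add FOLLOW(N). Iterate to a fixed point.

In Y → A n A: A is followed by n A, add FIRST(n A) \ {ε} = { 'n' }
In Y → A n A: A is at the end, add FOLLOW(Y)
In L → A A Y: A is followed by A Y, add FIRST(A Y) \ {ε} = { 'n' }
In L → A A Y: A is followed by Y, add FIRST(Y) \ {ε} = { 'n' }
  Y is nullable, so also add FOLLOW(L)

The FOLLOW sets referred to above (computed the same way, to a fixed point):
  FOLLOW(Y) = { $, 'f', 'n' }
  FOLLOW(L) = { $, 'f' }

Taking the union: FOLLOW(A) = { $, 'f', 'n' }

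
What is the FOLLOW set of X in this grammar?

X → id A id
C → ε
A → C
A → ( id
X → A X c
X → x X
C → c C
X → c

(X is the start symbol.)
To compute FOLLOW(X), find every occurrence of X on a right-hand side N → α X β: add FIRST(β) \ {ε}, and if β is empty or nullable also add FOLLOW(N). Iterate to a fixed point.

X is the start symbol, so $ ∈ FOLLOW(X).
In X → A X c: X is followed by c, add FIRST(c) \ {ε} = { 'c' }
In X → x X: X is at the end; this adds FOLLOW(X) to itself — nothing new

Taking the union: FOLLOW(X) = { $, 'c' }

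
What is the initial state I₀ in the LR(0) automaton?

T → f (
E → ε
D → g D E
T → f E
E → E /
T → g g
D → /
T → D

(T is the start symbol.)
First, augment the grammar with T' → T
I₀ = CLOSURE({ [T' → . T] }):
  [T' → . T] has the dot before T: add [T → . f (], [T → . f E], [T → . g g], [T → . D]
  [T → . D] has the dot before D: add [D → . g D E], [D → . /]
No further items can be added.

I₀ = { [D → . /], [D → . g D E], [T → . D], [T → . f (], [T → . f E], [T → . g g], [T' → . T] }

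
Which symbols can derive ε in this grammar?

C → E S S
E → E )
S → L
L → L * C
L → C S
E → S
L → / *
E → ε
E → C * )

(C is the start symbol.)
A non-terminal is nullable if it can derive ε (the empty string): either it has an ε-production, or it has a production whose right-hand side consists entirely of nullable non-terminals.

ε-productions: E → ε
So E is immediately nullable.
No further non-terminal can be added: every production for the remaining non-terminals contains a terminal or a non-nullable non-terminal.
Nullable = { 'E' }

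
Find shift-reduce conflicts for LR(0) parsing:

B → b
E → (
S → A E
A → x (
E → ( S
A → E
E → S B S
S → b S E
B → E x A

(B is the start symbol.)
Yes — I1: [E → ( .] vs [A → . x (]; I4: [A → E .] vs [B → E . x A]; I6: [B → b .] vs [A → . x (]; I13: [A → E .] vs [B → E . x A]; I15: [B → E x A .] vs [A → . x (]; I17: [E → S B S .] vs [A → . x (]; I18: [E → ( S .] vs [A → . x (]

A shift-reduce conflict occurs when an LR(0) state has both:
  - a complete (reduce) item [A → α .] (dot at the end), and
  - a shift item [B → β . c γ] (dot before a terminal).

Augment with B' → B and build the canonical LR(0) collection (I0 = CLOSURE({[B' → . B]}), then GOTO on every symbol after a dot until no new states appear). It has 19 states:
  I0: { [A → . E], [A → . x (], [B → . E x A], [B → . b], [B' → . B], [E → . ( S], [E → . (], [E → . S B S], [S → . A E], [S → . b S E] }  — shift
  I1: { [A → . E], [A → . x (], [E → ( . S], [E → ( .], [E → . ( S], [E → . (], [E → . S B S], [S → . A E], [S → . b S E] }  — shift, reduce
  I2: { [A → . E], [A → . x (], [E → . ( S], [E → . (], [E → . S B S], [S → . A E], [S → . b S E], [S → A . E] }  — shift
  I3: { [B' → B .] }  — accept
  I4: { [A → E .], [B → E . x A] }  — shift, reduce
  I5: { [A → . E], [A → . x (], [B → . E x A], [B → . b], [E → . ( S], [E → . (], [E → . S B S], [E → S . B S], [S → . A E], [S → . b S E] }  — shift
  I6: { [A → . E], [A → . x (], [B → b .], [E → . ( S], [E → . (], [E → . S B S], [S → . A E], [S → . b S E], [S → b . S E] }  — shift, reduce
  I7: { [A → x . (] }  — shift
  I8: { [A → x ( .] }  — reduce
  I9: { [A → E .] }  — reduce
  I10: { [A → . E], [A → . x (], [B → . E x A], [B → . b], [E → . ( S], [E → . (], [E → . S B S], [E → S . B S], [S → . A E], [S → . b S E], [S → b S . E] }  — shift
  I11: { [A → . E], [A → . x (], [E → . ( S], [E → . (], [E → . S B S], [S → . A E], [S → . b S E], [S → b . S E] }  — shift
  I12: { [A → . E], [A → . x (], [E → . ( S], [E → . (], [E → . S B S], [E → S B . S], [S → . A E], [S → . b S E] }  — shift
  I13: { [A → E .], [B → E . x A], [S → b S E .] }  — shift, 2 reduces
  I14: { [A → . E], [A → . x (], [B → E x . A], [E → . ( S], [E → . (], [E → . S B S], [S → . A E], [S → . b S E] }  — shift
  I15: { [A → . E], [A → . x (], [B → E x A .], [E → . ( S], [E → . (], [E → . S B S], [S → . A E], [S → . b S E], [S → A . E] }  — shift, reduce
  I16: { [A → E .], [S → A E .] }  — 2 reduces
  I17: { [A → . E], [A → . x (], [B → . E x A], [B → . b], [E → . ( S], [E → . (], [E → . S B S], [E → S . B S], [E → S B S .], [S → . A E], [S → . b S E] }  — shift, reduce
  I18: { [A → . E], [A → . x (], [B → . E x A], [B → . b], [E → ( S .], [E → . ( S], [E → . (], [E → . S B S], [E → S . B S], [S → . A E], [S → . b S E] }  — shift, reduce

I1 contains reduce item [E → ( .] and shift items [A → . x (], [E → . (], [E → . ( S], [S → . b S E] — shift-reduce conflict.
I4 contains reduce item [A → E .] and shift item [B → E . x A] — shift-reduce conflict.
I6 contains reduce item [B → b .] and shift items [A → . x (], [E → . (], [E → . ( S], [S → . b S E] — shift-reduce conflict.
I13 contains reduce items [A → E .], [S → b S E .] and shift item [B → E . x A] — shift-reduce conflict.
I15 contains reduce item [B → E x A .] and shift items [A → . x (], [E → . (], [E → . ( S], [S → . b S E] — shift-reduce conflict.
I17 contains reduce item [E → S B S .] and shift items [A → . x (], [B → . b], [E → . (], [E → . ( S], [S → . b S E] — shift-reduce conflict.
I18 contains reduce item [E → ( S .] and shift items [A → . x (], [B → . b], [E → . (], [E → . ( S], [S → . b S E] — shift-reduce conflict.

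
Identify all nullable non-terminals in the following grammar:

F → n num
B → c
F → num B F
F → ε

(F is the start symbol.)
A non-terminal is nullable if it can derive ε (the empty string): either it has an ε-production, or it has a production whose right-hand side consists entirely of nullable non-terminals.

ε-productions: F → ε
So F is immediately nullable.
No further non-terminal can be added: every production for the remaining non-terminals contains a terminal or a non-nullable non-terminal.
Nullable = { 'F' }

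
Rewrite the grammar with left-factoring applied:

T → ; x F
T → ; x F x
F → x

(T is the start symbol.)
T → ; x F T'
T' → ε
T' → x
F → x

Left-factoring transforms A → αβ₁ | αβ₂ into A → αA' and A' → β₁ | β₂
(α is the longest common prefix among the alternatives). Repeat until
no nonterminal has two alternatives with a common prefix.

Round 1: T has alternatives sharing prefix '; x F'. Introduce T': T → ; x F T'
  Add: T' → ε
  Add: T' → x

No remaining common prefixes — done.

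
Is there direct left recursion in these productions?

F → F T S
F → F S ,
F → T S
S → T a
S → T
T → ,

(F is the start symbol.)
F → F T S: LEFT RECURSIVE (starts with F)
F → F S ,: LEFT RECURSIVE (starts with F)
F → T S: starts with T
S → T a: starts with T
S → T: starts with T
T → ,: starts with ','

The grammar has direct left recursion on: F.

Answer: Yes, F is left-recursive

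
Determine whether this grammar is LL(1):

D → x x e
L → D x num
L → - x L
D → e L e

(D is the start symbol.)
Yes, the grammar is LL(1).

A grammar is LL(1) if for each non-terminal N with multiple productions, the predict sets of those productions are pairwise disjoint, where PREDICT(N → α) = (FIRST(α) \ {ε}) ∪ (FOLLOW(N) if α ⇒* ε).

Relevant sets:
  FIRST(D) = { 'e', 'x' }

For D:
  PREDICT(D → x x e) = { 'x' }
  PREDICT(D → e L e) = { 'e' }
For L:
  PREDICT(L → D x num) = { 'e', 'x' }
  PREDICT(L → '-' x L) = { '-' }

All predict sets are disjoint. The grammar IS LL(1).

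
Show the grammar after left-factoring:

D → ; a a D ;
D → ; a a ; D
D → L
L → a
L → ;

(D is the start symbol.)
D → ; a a D'
D' → D ;
D' → ; D
D → L
L → a
L → ;

Left-factoring transforms A → αβ₁ | αβ₂ into A → αA' and A' → β₁ | β₂
(α is the longest common prefix among the alternatives). Repeat until
no nonterminal has two alternatives with a common prefix.

Round 1: D has alternatives sharing prefix '; a a'. Introduce D': D → ; a a D'
  Add: D' → D ;
  Add: D' → ; D

No remaining common prefixes — done.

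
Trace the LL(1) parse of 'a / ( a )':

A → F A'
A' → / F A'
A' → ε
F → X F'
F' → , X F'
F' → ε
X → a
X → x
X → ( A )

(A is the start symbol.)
LL(1) parsing maintains a stack (initially the start symbol over $) and the input. At each step: if the stack top is a terminal, match it against the current input token; if it is a non-terminal N, replace it with the RHS of M[N, lookahead] (the unique production whose predict set contains the lookahead).

Stack is shown with the top on the left.

Stack              Input        Action
--------------------------------------
A $                a / ( a ) $  output A → F A'
F A' $             a / ( a ) $  output F → X F'
X F' A' $          a / ( a ) $  output X → a
a F' A' $          a / ( a ) $  match 'a'
F' A' $            / ( a ) $    output F' → ε
A' $               / ( a ) $    output A' → / F A'
/ F A' $           / ( a ) $    match '/'
F A' $             ( a ) $      output F → X F'
X F' A' $          ( a ) $      output X → ( A )
( A ) F' A' $      ( a ) $      match '('
A ) F' A' $        a ) $        output A → F A'
F A' ) F' A' $     a ) $        output F → X F'
X F' A' ) F' A' $  a ) $        output X → a
a F' A' ) F' A' $  a ) $        match 'a'
F' A' ) F' A' $    ) $          output F' → ε
A' ) F' A' $       ) $          output A' → ε
) F' A' $          ) $          match ')'
F' A' $            $            output F' → ε
A' $               $            output A' → ε
$                  $            accept

The string is accepted.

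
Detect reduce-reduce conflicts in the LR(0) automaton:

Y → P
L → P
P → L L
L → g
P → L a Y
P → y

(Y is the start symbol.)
A reduce-reduce conflict occurs when an LR(0) state has two complete items [A → α .] and [B → β .] — both call for a reduction, and with no lookahead the parser cannot choose between them.

Augment with Y' → Y and build the canonical LR(0) collection (I0 = CLOSURE({[Y' → . Y]}), then GOTO on every symbol after a dot until no new states appear). It has 10 states:
  I0: { [L → . P], [L → . g], [P → . L L], [P → . L a Y], [P → . y], [Y → . P], [Y' → . Y] }  — shift
  I1: { [L → . P], [L → . g], [P → . L L], [P → . L a Y], [P → . y], [P → L . L], [P → L . a Y] }  — shift
  I2: { [L → P .], [Y → P .] }  — 2 reduces
  I3: { [Y' → Y .] }  — accept
  I4: { [L → g .] }  — reduce
  I5: { [P → y .] }  — reduce
  I6: { [L → . P], [L → . g], [P → . L L], [P → . L a Y], [P → . y], [P → L . L], [P → L . a Y], [P → L L .] }  — shift, reduce
  I7: { [L → P .] }  — reduce
  I8: { [L → . P], [L → . g], [P → . L L], [P → . L a Y], [P → . y], [P → L a . Y], [Y → . P] }  — shift
  I9: { [P → L a Y .] }  — reduce

I2 contains complete items [L → P .], [Y → P .] — reduce-reduce conflict.

Answer: Yes — I2: [L → P .] vs [Y → P .]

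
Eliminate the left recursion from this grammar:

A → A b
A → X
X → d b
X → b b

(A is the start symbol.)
A → X A'
A' → b A'
A' → ε
X → d b
X → b b

A is directly left-recursive. The standard transformation for
  A → A α₁ | ... | A α_m | β₁ | ... | β_n
is
  A  → β₁ A' | ... | β_n A'
  A' → α₁ A' | ... | α_m A' | ε

A → X becomes A → X A'
A → A b becomes A' → b A'
Add A' → ε

Productions for other non-terminals are unchanged:
  X → d b
  X → b b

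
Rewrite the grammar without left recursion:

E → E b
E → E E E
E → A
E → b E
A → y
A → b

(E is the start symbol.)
E → A E'
E → b E E'
E' → b E'
E' → E E E'
E' → ε
A → y
A → b

E is directly left-recursive. The standard transformation for
  A → A α₁ | ... | A α_m | β₁ | ... | β_n
is
  A  → β₁ A' | ... | β_n A'
  A' → α₁ A' | ... | α_m A' | ε

E → A becomes E → A E'
E → b E becomes E → b E E'
E → E b becomes E' → b E'
E → E E E becomes E' → E E E'
Add E' → ε

Productions for other non-terminals are unchanged:
  A → y
  A → b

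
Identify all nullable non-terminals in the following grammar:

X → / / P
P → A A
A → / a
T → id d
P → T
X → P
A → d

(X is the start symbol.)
None

A non-terminal is nullable if it can derive ε (the empty string): either it has an ε-production, or it has a production whose right-hand side consists entirely of nullable non-terminals.

There are no ε-productions, so no non-terminal can derive ε.
No non-terminals are nullable.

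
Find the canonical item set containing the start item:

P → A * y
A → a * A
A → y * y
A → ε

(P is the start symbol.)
First, augment the grammar with P' → P
I₀ = CLOSURE({ [P' → . P] }):
  [P' → . P] has the dot before P: add [P → . A * y]
  [P → . A * y] has the dot before A: add [A → . a * A], [A → . y * y], [A → .]
No further items can be added.

I₀ = { [A → . a * A], [A → . y * y], [A → .], [P → . A * y], [P' → . P] }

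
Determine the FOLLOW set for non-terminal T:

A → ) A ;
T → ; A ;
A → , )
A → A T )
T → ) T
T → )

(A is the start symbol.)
{ ')' }

To compute FOLLOW(T), find every occurrence of T on a right-hand side N → α T β: add FIRST(β) \ {ε}, and if β is empty or nullable also add FOLLOW(N). Iterate to a fixed point.

In A → A T ): T is followed by ')', add FIRST(')') \ {ε} = { ')' }
In T → ) T: T is at the end; this adds FOLLOW(T) to itself — nothing new

Taking the union: FOLLOW(T) = { ')' }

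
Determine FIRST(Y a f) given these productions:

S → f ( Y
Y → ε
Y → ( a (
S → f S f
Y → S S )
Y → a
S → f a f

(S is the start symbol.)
{ '(', 'a', 'f' }

FIRST sets of the non-terminals involved (from the grammar, by fixed-point iteration):
  FIRST(Y) = { '(', 'a', 'f', ε }

To compute FIRST(Y a f), process the symbols left to right:
Symbol Y is a non-terminal. Add FIRST(Y) \ {ε} = { '(', 'a', 'f' }
Y is nullable (ε ∈ FIRST(Y)), continue to the next symbol.
Symbol a is a terminal. Add 'a' and stop.
FIRST(Y a f) = { '(', 'a', 'f' }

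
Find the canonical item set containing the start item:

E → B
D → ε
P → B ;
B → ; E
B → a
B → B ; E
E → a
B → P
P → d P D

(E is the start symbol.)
First, augment the grammar with E' → E
I₀ = CLOSURE({ [E' → . E] }):
  [E' → . E] has the dot before E: add [E → . B], [E → . a]
  [E → . B] has the dot before B: add [B → . ; E], [B → . a], [B → . B ; E], [B → . P]
  [B → . P] has the dot before P: add [P → . B ;], [P → . d P D]
No further items can be added.

I₀ = { [B → . ; E], [B → . B ; E], [B → . P], [B → . a], [E → . B], [E → . a], [E' → . E], [P → . B ;], [P → . d P D] }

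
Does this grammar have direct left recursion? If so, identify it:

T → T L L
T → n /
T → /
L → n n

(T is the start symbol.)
Yes, T is left-recursive

Direct left recursion occurs when N → N α for some non-terminal N (the right-hand side begins with the left-hand side itself).

T → T L L: LEFT RECURSIVE (starts with T)
T → n /: starts with n
T → /: starts with '/'
L → n n: starts with n

The grammar has direct left recursion on: T.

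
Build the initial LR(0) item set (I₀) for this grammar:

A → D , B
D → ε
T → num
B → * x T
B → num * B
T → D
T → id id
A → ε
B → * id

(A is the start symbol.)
{ [A → . D , B], [A → .], [A' → . A], [D → .] }

First, augment the grammar with A' → A
I₀ = CLOSURE({ [A' → . A] }):
  [A' → . A] has the dot before A: add [A → . D , B], [A → .]
  [A → . D , B] has the dot before D: add [D → .]
No further items can be added.

I₀ = { [A → . D , B], [A → .], [A' → . A], [D → .] }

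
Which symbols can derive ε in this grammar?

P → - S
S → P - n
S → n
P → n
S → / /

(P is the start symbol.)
None

There are no ε-productions, so no non-terminal can derive ε.
No non-terminals are nullable.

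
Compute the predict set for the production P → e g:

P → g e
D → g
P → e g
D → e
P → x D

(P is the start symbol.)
PREDICT(P → e g) = (FIRST(RHS) \ {ε}) ∪ (FOLLOW(P) if ε ∈ FIRST(RHS), i.e. RHS ⇒* ε)
FIRST(e g) = { 'e' }
ε ∉ FIRST(e g), so FOLLOW(P) is not added.
PREDICT(P → e g) = { 'e' }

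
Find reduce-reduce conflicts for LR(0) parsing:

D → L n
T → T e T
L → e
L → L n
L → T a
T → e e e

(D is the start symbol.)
Yes — I11: [D → L n .] vs [L → L n .]

A reduce-reduce conflict occurs when an LR(0) state has two complete items [A → α .] and [B → β .] — both call for a reduction, and with no lookahead the parser cannot choose between them.

Augment with D' → D and build the canonical LR(0) collection (I0 = CLOSURE({[D' → . D]}), then GOTO on every symbol after a dot until no new states appear). It has 12 states:
  I0: { [D → . L n], [D' → . D], [L → . L n], [L → . T a], [L → . e], [T → . T e T], [T → . e e e] }  — shift
  I1: { [D' → D .] }  — accept
  I2: { [D → L . n], [L → L . n] }  — shift
  I3: { [L → T . a], [T → T . e T] }  — shift
  I4: { [L → e .], [T → e . e e] }  — shift, reduce
  I5: { [T → e e . e] }  — shift
  I6: { [T → e e e .] }  — reduce
  I7: { [L → T a .] }  — reduce
  I8: { [T → . T e T], [T → . e e e], [T → T e . T] }  — shift
  I9: { [T → T . e T], [T → T e T .] }  — shift, reduce
  I10: { [T → e . e e] }  — shift
  I11: { [D → L n .], [L → L n .] }  — 2 reduces

I11 contains complete items [D → L n .], [L → L n .] — reduce-reduce conflict.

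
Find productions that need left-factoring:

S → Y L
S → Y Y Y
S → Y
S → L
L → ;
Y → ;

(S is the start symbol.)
Left-factoring is needed when two productions for the same non-terminal
share a common prefix on the right-hand side.

Productions for S:
  S → Y L
  S → Y Y Y
  S → Y
  S → L

Found common prefix 'Y' in productions for S

Answer: Yes, S has productions with common prefix 'Y'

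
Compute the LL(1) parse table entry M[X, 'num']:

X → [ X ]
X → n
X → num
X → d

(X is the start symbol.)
To find M[X, 'num'], we find productions for X where 'num' is in the predict set (PREDICT(N → α) = (FIRST(α) \ {ε}) ∪ (FOLLOW(N) if α ⇒* ε)).

X → [ X ]: PREDICT = { '[' }
X → n: PREDICT = { 'n' }
X → num: PREDICT = { 'num' }
  'num' is in predict set, so this production goes in M[X, 'num']
X → d: PREDICT = { 'd' }

M[X, 'num'] = X → num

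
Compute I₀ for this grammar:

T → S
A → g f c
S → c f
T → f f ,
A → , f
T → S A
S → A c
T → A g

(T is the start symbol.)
{ [A → . , f], [A → . g f c], [S → . A c], [S → . c f], [T → . A g], [T → . S A], [T → . S], [T → . f f ,], [T' → . T] }

First, augment the grammar with T' → T
I₀ = CLOSURE({ [T' → . T] }):
  [T' → . T] has the dot before T: add [T → . S], [T → . f f ,], [T → . S A], [T → . A g]
  [T → . S] has the dot before S: add [S → . c f], [S → . A c]
  [T → . A g] has the dot before A: add [A → . g f c], [A → . , f]
No further items can be added.

I₀ = { [A → . , f], [A → . g f c], [S → . A c], [S → . c f], [T → . A g], [T → . S A], [T → . S], [T → . f f ,], [T' → . T] }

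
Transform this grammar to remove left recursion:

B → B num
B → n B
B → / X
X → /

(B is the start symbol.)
B → n B B'
B → / X B'
B' → num B'
B' → ε
X → /

B is directly left-recursive. The standard transformation for
  A → A α₁ | ... | A α_m | β₁ | ... | β_n
is
  A  → β₁ A' | ... | β_n A'
  A' → α₁ A' | ... | α_m A' | ε

B → n B becomes B → n B B'
B → / X becomes B → / X B'
B → B num becomes B' → num B'
Add B' → ε

Productions for other non-terminals are unchanged:
  X → /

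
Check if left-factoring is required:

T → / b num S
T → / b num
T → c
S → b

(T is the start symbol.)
Yes, T has productions with common prefix '/ b num'

Left-factoring is needed when two productions for the same non-terminal
share a common prefix on the right-hand side.

Productions for T:
  T → / b num S
  T → / b num
  T → c

Found common prefix '/ b num' in productions for T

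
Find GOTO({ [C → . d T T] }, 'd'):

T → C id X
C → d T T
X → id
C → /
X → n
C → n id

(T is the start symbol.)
{ [C → . /], [C → . d T T], [C → . n id], [C → d . T T], [T → . C id X] }

GOTO(I, 'd') = CLOSURE({ [A → αX.β] : [A → α.Xβ] ∈ I, X = 'd' })

Items with dot before 'd', with the dot advanced:
  [C → . d T T] → [C → d . T T]
Closure of the advanced items:
  [C → d . T T] has the dot before T: add [T → . C id X]
  [T → . C id X] has the dot before C: add [C → . d T T], [C → . /], [C → . n id]

GOTO = { [C → . /], [C → . d T T], [C → . n id], [C → d . T T], [T → . C id X] }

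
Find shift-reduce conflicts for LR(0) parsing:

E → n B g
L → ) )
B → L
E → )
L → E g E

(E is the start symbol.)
Yes — I4: [E → ) .] vs [L → ) . )]

A shift-reduce conflict occurs when an LR(0) state has both:
  - a complete (reduce) item [A → α .] (dot at the end), and
  - a shift item [B → β . c γ] (dot before a terminal).

Augment with E' → E and build the canonical LR(0) collection (I0 = CLOSURE({[E' → . E]}), then GOTO on every symbol after a dot until no new states appear). It has 12 states:
  I0: { [E → . )], [E → . n B g], [E' → . E] }  — shift
  I1: { [E → ) .] }  — reduce
  I2: { [E' → E .] }  — accept
  I3: { [B → . L], [E → . )], [E → . n B g], [E → n . B g], [L → . ) )], [L → . E g E] }  — shift
  I4: { [E → ) .], [L → ) . )] }  — shift, reduce
  I5: { [E → n B . g] }  — shift
  I6: { [L → E . g E] }  — shift
  I7: { [B → L .] }  — reduce
  I8: { [E → . )], [E → . n B g], [L → E g . E] }  — shift
  I9: { [L → E g E .] }  — reduce
  I10: { [E → n B g .] }  — reduce
  I11: { [L → ) ) .] }  — reduce

I4 contains reduce item [E → ) .] and shift item [L → ) . )] — shift-reduce conflict.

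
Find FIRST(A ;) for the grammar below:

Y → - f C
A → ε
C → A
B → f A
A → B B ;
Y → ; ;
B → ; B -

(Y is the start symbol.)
FIRST sets of the non-terminals involved (from the grammar, by fixed-point iteration):
  FIRST(A) = { ';', 'f', ε }

To compute FIRST(A ;), process the symbols left to right:
Symbol A is a non-terminal. Add FIRST(A) \ {ε} = { ';', 'f' }
A is nullable (ε ∈ FIRST(A)), continue to the next symbol.
Symbol ; is a terminal. Add ';' and stop.
FIRST(A ;) = { ';', 'f' }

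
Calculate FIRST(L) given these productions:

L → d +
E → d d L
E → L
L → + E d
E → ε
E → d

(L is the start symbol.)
{ '+', 'd' }

To compute FIRST(L), examine every production with L on the left-hand side, reading each right-hand side left to right until a non-nullable symbol is reached.

From L → d +:
  - d is a terminal: add 'd' and stop
From L → + E d:
  - '+' is a terminal: add '+' and stop

Collecting: FIRST(L) = { '+', 'd' }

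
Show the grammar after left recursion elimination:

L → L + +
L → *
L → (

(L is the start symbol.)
L → * L'
L → ( L'
L' → + + L'
L' → ε

L is directly left-recursive. The standard transformation for
  A → A α₁ | ... | A α_m | β₁ | ... | β_n
is
  A  → β₁ A' | ... | β_n A'
  A' → α₁ A' | ... | α_m A' | ε

L → * becomes L → * L'
L → ( becomes L → ( L'
L → L + + becomes L' → + + L'
Add L' → ε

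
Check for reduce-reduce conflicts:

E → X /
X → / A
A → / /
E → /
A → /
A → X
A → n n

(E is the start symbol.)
Yes — I10: [A → / .] vs [A → / / .]

Augment with E' → E and build the canonical LR(0) collection (I0 = CLOSURE({[E' → . E]}), then GOTO on every symbol after a dot until no new states appear). It has 11 states:
  I0: { [E → . /], [E → . X /], [E' → . E], [X → . / A] }  — shift
  I1: { [A → . / /], [A → . /], [A → . X], [A → . n n], [E → / .], [X → . / A], [X → / . A] }  — shift, reduce
  I2: { [E' → E .] }  — accept
  I3: { [E → X . /] }  — shift
  I4: { [E → X / .] }  — reduce
  I5: { [A → . / /], [A → . /], [A → . X], [A → . n n], [A → / . /], [A → / .], [X → . / A], [X → / . A] }  — shift, reduce
  I6: { [X → / A .] }  — reduce
  I7: { [A → X .] }  — reduce
  I8: { [A → n . n] }  — shift
  I9: { [A → n n .] }  — reduce
  I10: { [A → . / /], [A → . /], [A → . X], [A → . n n], [A → / . /], [A → / .], [A → / / .], [X → . / A], [X → / . A] }  — shift, 2 reduces

I10 contains complete items [A → / .], [A → / / .] — reduce-reduce conflict.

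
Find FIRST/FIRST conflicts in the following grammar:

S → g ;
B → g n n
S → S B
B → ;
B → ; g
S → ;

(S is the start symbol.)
Yes. S → g ';' / S → S B on { 'g' }; S → S B / S → ';' on { ';' }; B → ';' / B → ';' g on { ';' }

A FIRST/FIRST conflict occurs when two productions N → α and N → β for the same non-terminal have FIRST(α) ∩ FIRST(β) ≠ ∅ (with ε ∈ FIRST of a nullable right-hand side, so two nullable alternatives also conflict).

FIRST sets of the non-terminals at (or reachable through a nullable prefix from) the front of some alternative:
  FIRST(S) = { ';', 'g' }

Productions for S:
  S → g ;: FIRST = { 'g' }
  S → S B: FIRST = { ';', 'g' }
  S → ;: FIRST = { ';' }
Productions for B:
  B → g n n: FIRST = { 'g' }
  B → ;: FIRST = { ';' }
  B → ; g: FIRST = { ';' }

Conflict for S: S → g ; and S → S B
  Overlap: { 'g' }
Conflict for S: S → S B and S → ;
  Overlap: { ';' }
Conflict for B: B → ; and B → ; g
  Overlap: { ';' }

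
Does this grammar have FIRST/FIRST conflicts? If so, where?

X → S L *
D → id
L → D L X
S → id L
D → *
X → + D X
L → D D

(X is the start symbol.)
Yes. L → D L X / L → D D on { '*', 'id' }

FIRST sets of the non-terminals at (or reachable through a nullable prefix from) the front of some alternative:
  FIRST(S) = { 'id' }
  FIRST(D) = { '*', 'id' }

Productions for X:
  X → S L *: FIRST = { 'id' }
  X → + D X: FIRST = { '+' }
Productions for D:
  D → id: FIRST = { 'id' }
  D → *: FIRST = { '*' }
Productions for L:
  L → D L X: FIRST = { '*', 'id' }
  L → D D: FIRST = { '*', 'id' }
S has only one production, so no FIRST/FIRST conflict is possible there.

Conflict for L: L → D L X and L → D D
  Overlap: { '*', 'id' }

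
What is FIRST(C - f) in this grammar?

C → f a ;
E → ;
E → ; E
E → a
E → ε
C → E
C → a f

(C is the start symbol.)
{ '-', ';', 'a', 'f' }

FIRST sets of the non-terminals involved (from the grammar, by fixed-point iteration):
  FIRST(C) = { ';', 'a', 'f', ε }

To compute FIRST(C - f), process the symbols left to right:
Symbol C is a non-terminal. Add FIRST(C) \ {ε} = { ';', 'a', 'f' }
C is nullable (ε ∈ FIRST(C)), continue to the next symbol.
Symbol - is a terminal. Add '-' and stop.
FIRST(C - f) = { '-', ';', 'a', 'f' }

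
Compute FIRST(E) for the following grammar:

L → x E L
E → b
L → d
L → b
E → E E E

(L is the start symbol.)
{ 'b' }

To compute FIRST(E), examine every production with E on the left-hand side, reading each right-hand side left to right until a non-nullable symbol is reached.

From E → b:
  - b is a terminal: add 'b' and stop
From E → E E E:
  - E is the symbol being defined: contributes nothing new
    E is not nullable, so stop

Collecting: FIRST(E) = { 'b' }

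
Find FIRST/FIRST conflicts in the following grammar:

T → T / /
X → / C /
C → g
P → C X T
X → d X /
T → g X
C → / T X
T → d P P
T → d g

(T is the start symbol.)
FIRST sets of the non-terminals at (or reachable through a nullable prefix from) the front of some alternative:
  FIRST(T) = { 'd', 'g' }

Productions for T:
  T → T / /: FIRST = { 'd', 'g' }
  T → g X: FIRST = { 'g' }
  T → d P P: FIRST = { 'd' }
  T → d g: FIRST = { 'd' }
Productions for X:
  X → / C /: FIRST = { '/' }
  X → d X /: FIRST = { 'd' }
Productions for C:
  C → g: FIRST = { 'g' }
  C → / T X: FIRST = { '/' }
P has only one production, so no FIRST/FIRST conflict is possible there.

Conflict for T: T → T / / and T → g X
  Overlap: { 'g' }
Conflict for T: T → T / / and T → d P P
  Overlap: { 'd' }
Conflict for T: T → T / / and T → d g
  Overlap: { 'd' }
Conflict for T: T → d P P and T → d g
  Overlap: { 'd' }

Answer: Yes. T → T '/' '/' / T → g X on { 'g' }; T → T '/' '/' / T → d P P on { 'd' }; T → T '/' '/' / T → d g on { 'd' }; T → d P P / T → d g on { 'd' }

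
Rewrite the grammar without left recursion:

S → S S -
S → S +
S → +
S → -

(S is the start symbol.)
S → + S'
S → - S'
S' → S - S'
S' → + S'
S' → ε

S is directly left-recursive. The standard transformation for
  A → A α₁ | ... | A α_m | β₁ | ... | β_n
is
  A  → β₁ A' | ... | β_n A'
  A' → α₁ A' | ... | α_m A' | ε

S → + becomes S → + S'
S → - becomes S → - S'
S → S S - becomes S' → S - S'
S → S + becomes S' → + S'
Add S' → ε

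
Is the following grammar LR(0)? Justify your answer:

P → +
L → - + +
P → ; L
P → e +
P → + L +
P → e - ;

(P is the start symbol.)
No. Shift-reduce conflict between [P → + .] and [L → . - + +]

A grammar is LR(0) if no state in the canonical LR(0) collection has:
  - both a shift item (dot before a terminal) and a complete item (shift-reduce conflict), or
  - two or more complete items (reduce-reduce conflict; the accept item [P' → P .] counts as a complete item here).

Augment with P' → P and build the canonical LR(0) collection (I0 = CLOSURE({[P' → . P]}), then GOTO on every symbol after a dot until no new states appear). It has 14 states:
  I0: { [P → . + L +], [P → . +], [P → . ; L], [P → . e +], [P → . e - ;], [P' → . P] }  — shift
  I1: { [L → . - + +], [P → + . L +], [P → + .] }  — shift, reduce
  I2: { [L → . - + +], [P → ; . L] }  — shift
  I3: { [P' → P .] }  — accept
  I4: { [P → e . +], [P → e . - ;] }  — shift
  I5: { [P → e + .] }  — reduce
  I6: { [P → e - . ;] }  — shift
  I7: { [P → e - ; .] }  — reduce
  I8: { [L → - . + +] }  — shift
  I9: { [P → ; L .] }  — reduce
  I10: { [L → - + . +] }  — shift
  I11: { [L → - + + .] }  — reduce
  I12: { [P → + L . +] }  — shift
  I13: { [P → + L + .] }  — reduce

Conflict in state I1:
  Shift-reduce conflict between [P → + .] and [L → . - + +]
So the grammar is NOT LR(0).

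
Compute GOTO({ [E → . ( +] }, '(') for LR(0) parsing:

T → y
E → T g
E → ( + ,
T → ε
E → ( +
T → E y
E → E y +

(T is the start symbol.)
GOTO(I, '(') = CLOSURE({ [A → αX.β] : [A → α.Xβ] ∈ I, X = '(' })

Items with dot before '(', with the dot advanced:
  [E → . ( +] → [E → ( . +]
Closure adds nothing (no advanced item has the dot before a non-terminal).

GOTO = { [E → ( . +] }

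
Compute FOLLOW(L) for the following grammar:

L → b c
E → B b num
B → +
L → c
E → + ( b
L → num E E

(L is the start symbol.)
To compute FOLLOW(L), find every occurrence of L on a right-hand side N → α L β: add FIRST(β) \ {ε}, and if β is empty or nullable also add FOLLOW(N). Iterate to a fixed point.

L is the start symbol, so $ ∈ FOLLOW(L).
L does not occur on any right-hand side.

Taking the union: FOLLOW(L) = { $ }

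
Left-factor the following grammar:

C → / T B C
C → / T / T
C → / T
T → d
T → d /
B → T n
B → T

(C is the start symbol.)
Left-factoring transforms A → αβ₁ | αβ₂ into A → αA' and A' → β₁ | β₂
(α is the longest common prefix among the alternatives). Repeat until
no nonterminal has two alternatives with a common prefix.

Round 1: C has alternatives sharing prefix '/ T'. Introduce C': C → / T C'
  Add: C' → B C
  Add: C' → / T
  Add: C' → ε

Round 2: T has alternatives sharing prefix 'd'. Introduce T': T → d T'
  Add: T' → ε
  Add: T' → /

Round 3: B has alternatives sharing prefix 'T'. Introduce B': B → T B'
  Add: B' → n
  Add: B' → ε

No remaining common prefixes — done.

Resulting grammar:
C → / T C'
C' → B C
C' → / T
C' → ε
T → d T'
T' → ε
T' → /
B → T B'
B' → n
B' → ε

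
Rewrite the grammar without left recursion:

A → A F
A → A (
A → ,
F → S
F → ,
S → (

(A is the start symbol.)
A is directly left-recursive. The standard transformation for
  A → A α₁ | ... | A α_m | β₁ | ... | β_n
is
  A  → β₁ A' | ... | β_n A'
  A' → α₁ A' | ... | α_m A' | ε

A → , becomes A → , A'
A → A F becomes A' → F A'
A → A ( becomes A' → ( A'
Add A' → ε

Productions for other non-terminals are unchanged:
  F → S
  F → ,
  S → (

Resulting grammar:
A → , A'
A' → F A'
A' → ( A'
A' → ε
F → S
F → ,
S → (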